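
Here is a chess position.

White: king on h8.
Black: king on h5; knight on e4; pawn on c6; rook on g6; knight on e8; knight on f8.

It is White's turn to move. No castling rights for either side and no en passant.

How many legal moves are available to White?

White to move; king on h8.
In check: no.
Legal moves: none.
Count: 0.

0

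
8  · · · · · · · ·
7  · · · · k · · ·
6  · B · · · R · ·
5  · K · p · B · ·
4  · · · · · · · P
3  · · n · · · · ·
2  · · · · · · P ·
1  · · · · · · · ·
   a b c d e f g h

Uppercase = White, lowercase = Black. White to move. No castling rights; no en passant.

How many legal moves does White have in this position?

White to move; king on b5.
In check: yes, from the black knight on c3.
Legal moves: Kc6, Ka6, Kc5, Ka5, Kb4.
Count: 5.

5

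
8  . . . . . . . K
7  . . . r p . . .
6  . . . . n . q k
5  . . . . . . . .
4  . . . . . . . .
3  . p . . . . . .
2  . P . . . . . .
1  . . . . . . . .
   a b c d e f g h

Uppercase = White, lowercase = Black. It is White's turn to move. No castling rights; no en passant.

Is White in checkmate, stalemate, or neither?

White to move; white king on h8.
In check: no.
King squares — g7: attacked by Ne6; h7: attacked by Qg6; g8: attacked by Qg6.
Legal moves for White: none.
Not in check and no legal moves → stalemate.

stalemate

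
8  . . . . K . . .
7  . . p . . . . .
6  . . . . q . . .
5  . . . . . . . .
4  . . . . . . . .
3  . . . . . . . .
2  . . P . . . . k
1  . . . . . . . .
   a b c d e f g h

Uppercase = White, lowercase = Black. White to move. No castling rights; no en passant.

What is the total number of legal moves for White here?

White to move; king on e8.
In check: yes, from the black queen on e6.
Legal moves: Kf8, Kd8.
Count: 2.

2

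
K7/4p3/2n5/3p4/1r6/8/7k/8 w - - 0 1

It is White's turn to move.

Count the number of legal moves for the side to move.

0

White to move; king on a8.
In check: no.
Legal moves: none.
Count: 0.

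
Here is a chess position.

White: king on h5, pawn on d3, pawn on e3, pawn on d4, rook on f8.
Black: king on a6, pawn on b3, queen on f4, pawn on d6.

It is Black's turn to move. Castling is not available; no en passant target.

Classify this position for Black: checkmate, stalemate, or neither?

Black to move; black king on a6.
In check: no.
Legal moves for Black include: Kb7, Ka7, Kb6, Kb5, Ka5, Qxf8, Qf7+, Qh6+, Qf6, Qg5+, Qf5+, Qe5+, Qh4+, Qg4+, Qe4, Qxd4, Qg3, Qf3+, ... (list truncated; more exist).
Black has legal moves and is not in check → neither.

neither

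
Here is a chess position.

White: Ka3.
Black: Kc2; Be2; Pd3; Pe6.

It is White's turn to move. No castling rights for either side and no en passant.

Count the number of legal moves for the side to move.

White to move; king on a3.
In check: no.
Legal moves: Kb4, Ka4, Ka2.
Count: 3.

3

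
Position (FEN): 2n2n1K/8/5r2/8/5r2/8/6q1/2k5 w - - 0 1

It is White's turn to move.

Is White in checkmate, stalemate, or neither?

stalemate

White to move; white king on h8.
In check: no.
King squares — g7: attacked by Qg2; h7: attacked by Nf8; g8: attacked by Qg2.
Legal moves for White: none.
Not in check and no legal moves → stalemate.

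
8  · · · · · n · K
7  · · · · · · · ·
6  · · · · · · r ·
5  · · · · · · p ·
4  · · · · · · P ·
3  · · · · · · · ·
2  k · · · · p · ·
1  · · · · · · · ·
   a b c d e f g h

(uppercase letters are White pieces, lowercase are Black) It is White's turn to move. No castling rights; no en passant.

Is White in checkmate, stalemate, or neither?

stalemate

White to move; white king on h8.
In check: no.
King squares — g7: attacked by Rg6; h7: attacked by Nf8; g8: attacked by Rg6.
Legal moves for White: none.
Not in check and no legal moves → stalemate.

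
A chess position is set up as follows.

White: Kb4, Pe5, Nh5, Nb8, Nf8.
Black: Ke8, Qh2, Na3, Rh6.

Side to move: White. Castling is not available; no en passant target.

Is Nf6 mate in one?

After Nf6: black king on e8; in check: yes, from the white knight on f6.
Black has 5 legal replies: Kxf8, Kd8, Kf7, Ke7, Rxf6.
In check but a legal move exists → not checkmate.

no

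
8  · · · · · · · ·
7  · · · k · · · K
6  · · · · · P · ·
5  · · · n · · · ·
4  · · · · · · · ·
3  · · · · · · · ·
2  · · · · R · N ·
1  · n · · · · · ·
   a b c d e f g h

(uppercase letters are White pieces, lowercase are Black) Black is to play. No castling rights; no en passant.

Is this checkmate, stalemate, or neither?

neither

Black to move; black king on d7.
In check: no.
Legal moves for Black: Kd8, Kc8, Kc7, Kd6, Kc6, Ne7, Nc7, Nxf6+, Nb6, Nf4, Nb4, Ne3, Ndc3, Nbc3, Na3, Nd2.
Black has 16 legal moves and is not in check → neither.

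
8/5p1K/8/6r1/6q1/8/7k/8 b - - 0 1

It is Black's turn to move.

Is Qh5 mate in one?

yes

After Qh5: white king on h7; in check: yes, from the black queen on h5.
King squares — g6: attacked by Rg5; h6: attacked by Qh5; g7: attacked by Rg5; g8: attacked by Rg5; h8: attacked by Qh5.
White has no legal moves → checkmate.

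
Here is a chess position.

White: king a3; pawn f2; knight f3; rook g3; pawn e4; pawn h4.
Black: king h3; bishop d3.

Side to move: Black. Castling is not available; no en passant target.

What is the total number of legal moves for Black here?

Black to move; king on h3.
In check: yes, from the white rook on g3.
Legal moves: none.
Count: 0.

0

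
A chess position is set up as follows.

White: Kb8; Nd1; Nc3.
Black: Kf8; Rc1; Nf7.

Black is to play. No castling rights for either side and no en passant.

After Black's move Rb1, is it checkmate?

no

After Rb1: white king on b8; in check: yes, from the black rook on b1.
White has 7 legal replies: Kc8, Ka8, Kc7, Ka7, Nb5, Nxb1, Nb2.
In check but a legal move exists → not checkmate.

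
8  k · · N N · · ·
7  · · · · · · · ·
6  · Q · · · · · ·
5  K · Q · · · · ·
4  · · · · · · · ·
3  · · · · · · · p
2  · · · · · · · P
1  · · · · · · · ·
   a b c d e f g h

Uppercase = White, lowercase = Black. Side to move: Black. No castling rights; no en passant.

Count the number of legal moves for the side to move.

Black to move; king on a8.
In check: no.
Legal moves: none.
Count: 0.

0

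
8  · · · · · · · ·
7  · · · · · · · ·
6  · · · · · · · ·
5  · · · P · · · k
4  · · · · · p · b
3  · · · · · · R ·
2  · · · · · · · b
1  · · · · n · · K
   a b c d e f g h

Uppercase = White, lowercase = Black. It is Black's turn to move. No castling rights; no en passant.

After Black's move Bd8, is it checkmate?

After Bd8: white king on h1; in check: no.
White is not in check, so this cannot be checkmate.

no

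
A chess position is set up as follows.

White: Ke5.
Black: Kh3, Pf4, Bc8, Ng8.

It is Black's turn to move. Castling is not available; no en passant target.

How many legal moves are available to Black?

15

Black to move; king on h3.
In check: no.
Legal moves: Ne7, Nh6, Nf6, Bd7, Bb7, Be6, Ba6, Bf5, Bg4, Kh4, Kg4, Kg3, Kh2, Kg2, f3.
Count: 15.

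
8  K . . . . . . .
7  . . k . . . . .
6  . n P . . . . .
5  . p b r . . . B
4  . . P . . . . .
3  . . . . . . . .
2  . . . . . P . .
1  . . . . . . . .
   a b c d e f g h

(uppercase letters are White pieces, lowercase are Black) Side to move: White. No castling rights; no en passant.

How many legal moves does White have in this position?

1

White to move; king on a8.
In check: yes, from the black knight on b6.
Legal moves: Ka7.
Count: 1.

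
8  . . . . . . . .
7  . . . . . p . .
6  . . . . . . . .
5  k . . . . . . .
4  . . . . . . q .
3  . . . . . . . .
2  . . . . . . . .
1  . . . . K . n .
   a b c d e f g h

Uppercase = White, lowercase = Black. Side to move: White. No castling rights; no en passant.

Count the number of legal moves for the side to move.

White to move; king on e1.
In check: no.
Legal moves: Kf2, Kd2, Kf1.
Count: 3.

3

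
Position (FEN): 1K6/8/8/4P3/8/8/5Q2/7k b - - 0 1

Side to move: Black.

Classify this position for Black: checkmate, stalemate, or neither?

stalemate

Black to move; black king on h1.
In check: no.
King squares — g1: attacked by Qf2; g2: attacked by Qf2; h2: attacked by Qf2.
Legal moves for Black: none.
Not in check and no legal moves → stalemate.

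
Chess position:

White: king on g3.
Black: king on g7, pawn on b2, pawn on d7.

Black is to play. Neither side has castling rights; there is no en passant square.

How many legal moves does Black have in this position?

14

Black to move; king on g7.
In check: no.
Legal moves: Kh8, Kg8, Kf8, Kh7, Kf7, Kh6, Kg6, Kf6, d6, b1=Q, b1=R, b1=B, b1=N, d5.
Count: 14.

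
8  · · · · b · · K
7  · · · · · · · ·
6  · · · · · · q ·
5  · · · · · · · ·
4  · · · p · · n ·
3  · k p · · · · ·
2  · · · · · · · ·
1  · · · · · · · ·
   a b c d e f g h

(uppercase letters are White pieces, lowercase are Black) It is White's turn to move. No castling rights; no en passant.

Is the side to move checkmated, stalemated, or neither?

White to move; white king on h8.
In check: no.
King squares — g7: attacked by Qg6; h7: attacked by Qg6; g8: attacked by Qg6.
Legal moves for White: none.
Not in check and no legal moves → stalemate.

stalemate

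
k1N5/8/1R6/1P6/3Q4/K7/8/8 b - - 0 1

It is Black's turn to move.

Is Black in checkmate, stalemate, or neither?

Black to move; black king on a8.
In check: no.
King squares — a7: attacked by Nc8; b7: attacked by Rb6; b8: attacked by Rb6.
Legal moves for Black: none.
Not in check and no legal moves → stalemate.

stalemate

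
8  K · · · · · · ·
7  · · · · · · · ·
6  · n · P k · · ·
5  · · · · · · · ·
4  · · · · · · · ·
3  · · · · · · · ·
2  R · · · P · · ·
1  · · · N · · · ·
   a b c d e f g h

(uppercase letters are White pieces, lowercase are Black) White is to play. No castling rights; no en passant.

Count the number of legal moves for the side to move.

White to move; king on a8.
In check: yes, from the black knight on b6.
Legal moves: Kb8, Kb7, Ka7.
Count: 3.

3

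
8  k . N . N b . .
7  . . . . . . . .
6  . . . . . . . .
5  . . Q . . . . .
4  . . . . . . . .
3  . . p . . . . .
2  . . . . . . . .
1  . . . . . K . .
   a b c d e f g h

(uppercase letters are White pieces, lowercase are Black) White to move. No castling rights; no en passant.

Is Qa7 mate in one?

yes

After Qa7: black king on a8; in check: yes, from the white queen on a7.
King squares — a7: attacked by Nc8; b7: attacked by Qa7; b8: attacked by Qa7.
Black has no legal moves → checkmate.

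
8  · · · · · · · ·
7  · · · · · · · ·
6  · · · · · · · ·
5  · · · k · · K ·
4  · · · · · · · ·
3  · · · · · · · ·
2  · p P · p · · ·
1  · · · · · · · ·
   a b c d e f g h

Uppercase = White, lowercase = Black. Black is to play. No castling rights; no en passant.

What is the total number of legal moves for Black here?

Black to move; king on d5.
In check: no.
Legal moves: Ke6, Kd6, Kc6, Ke5, Kc5, Ke4, Kd4, Kc4, e1=Q, e1=R, e1=B, e1=N, b1=Q, b1=R, b1=B, b1=N.
Count: 16.

16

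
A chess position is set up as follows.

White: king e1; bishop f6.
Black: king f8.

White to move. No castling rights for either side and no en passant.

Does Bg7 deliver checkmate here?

no

After Bg7: black king on f8; in check: yes, from the white bishop on g7.
Black has 5 legal replies: Kg8, Ke8, Kxg7, Kf7, Ke7.
In check but a legal move exists → not checkmate.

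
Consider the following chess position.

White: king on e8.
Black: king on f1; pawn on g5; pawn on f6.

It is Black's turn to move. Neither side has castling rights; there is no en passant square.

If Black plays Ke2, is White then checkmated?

After Ke2: white king on e8; in check: no.
White is not in check, so this cannot be checkmate.

no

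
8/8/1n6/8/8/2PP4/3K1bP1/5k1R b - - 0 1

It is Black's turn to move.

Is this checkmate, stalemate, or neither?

neither

Black to move; black king on f1.
In check: yes, from the white rook on h1.
Legal moves for Black: Kxg2, Bg1.
Black is in check but has 2 legal moves → neither.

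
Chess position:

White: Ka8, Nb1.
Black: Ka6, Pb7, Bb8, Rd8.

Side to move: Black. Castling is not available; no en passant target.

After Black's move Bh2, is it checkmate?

After Bh2: white king on a8; in check: yes, from the black rook on d8.
King squares — a7: attacked by Ka6; b7: attacked by Ka6; b8: attacked by Bh2.
White has no legal moves → checkmate.

yes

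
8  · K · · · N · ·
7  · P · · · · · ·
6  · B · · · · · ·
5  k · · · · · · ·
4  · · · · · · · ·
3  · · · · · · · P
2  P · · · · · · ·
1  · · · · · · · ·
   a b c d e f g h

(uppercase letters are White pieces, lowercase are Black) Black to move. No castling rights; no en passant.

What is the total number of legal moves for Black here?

5

Black to move; king on a5.
In check: yes, from the white bishop on b6.
Legal moves: Kxb6, Ka6, Kb5, Kb4, Ka4.
Count: 5.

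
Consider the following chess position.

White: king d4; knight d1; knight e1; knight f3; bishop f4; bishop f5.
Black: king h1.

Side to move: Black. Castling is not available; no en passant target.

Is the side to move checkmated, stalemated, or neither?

Black to move; black king on h1.
In check: no.
King squares — g1: attacked by Nf3; g2: attacked by Ne1; h2: attacked by Nf3.
Legal moves for Black: none.
Not in check and no legal moves → stalemate.

stalemate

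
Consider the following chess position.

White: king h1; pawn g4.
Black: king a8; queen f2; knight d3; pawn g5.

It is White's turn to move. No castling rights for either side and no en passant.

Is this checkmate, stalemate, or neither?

White to move; white king on h1.
In check: no.
King squares — g1: attacked by Qf2; g2: attacked by Qf2; h2: attacked by Qf2.
Legal moves for White: none.
Not in check and no legal moves → stalemate.

stalemate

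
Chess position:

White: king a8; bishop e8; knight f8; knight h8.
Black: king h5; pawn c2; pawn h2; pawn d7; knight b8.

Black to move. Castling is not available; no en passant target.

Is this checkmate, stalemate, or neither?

Black to move; black king on h5.
In check: yes, from the white bishop on e8.
King squares — g4: available; h4: available; g5: available; g6: attacked by Be8; h6: available.
Legal moves for Black: Kh6, Kg5, Kh4, Kg4.
Black is in check but has 4 legal moves → neither.

neither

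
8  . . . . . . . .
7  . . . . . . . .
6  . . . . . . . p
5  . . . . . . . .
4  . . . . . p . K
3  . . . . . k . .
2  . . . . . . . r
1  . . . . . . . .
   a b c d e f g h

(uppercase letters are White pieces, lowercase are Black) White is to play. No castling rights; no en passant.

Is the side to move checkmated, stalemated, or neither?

White to move; white king on h4.
In check: yes, from the black rook on h2.
King squares — g3: attacked by Kf3; h3: attacked by Rh2; g4: attacked by Kf3; g5: attacked by Ph6; h5: attacked by Rh2.
Legal moves for White: none.
In check with no legal moves → checkmate.

checkmate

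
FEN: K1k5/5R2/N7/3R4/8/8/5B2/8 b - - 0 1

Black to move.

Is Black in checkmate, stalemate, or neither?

Black to move; black king on c8.
In check: no.
King squares — b7: attacked by Rf7; c7: attacked by Na6; d7: attacked by Rd5; b8: attacked by Na6; d8: attacked by Rd5.
Legal moves for Black: none.
Not in check and no legal moves → stalemate.

stalemate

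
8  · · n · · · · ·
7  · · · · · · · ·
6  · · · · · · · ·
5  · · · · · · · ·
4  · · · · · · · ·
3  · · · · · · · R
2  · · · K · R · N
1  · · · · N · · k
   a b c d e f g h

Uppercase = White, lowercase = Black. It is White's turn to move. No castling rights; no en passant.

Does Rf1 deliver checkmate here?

After Rf1: black king on h1; in check: yes, from the white rook on f1.
King squares — g1: attacked by Rf1; g2: attacked by Ne1; h2: attacked by Rh3.
Black has no legal moves → checkmate.

yes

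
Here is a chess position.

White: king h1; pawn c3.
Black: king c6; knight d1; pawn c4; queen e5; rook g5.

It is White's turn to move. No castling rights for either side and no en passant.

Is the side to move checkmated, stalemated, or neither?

stalemate

White to move; white king on h1.
In check: no.
King squares — g1: attacked by Rg5; g2: attacked by Rg5; h2: attacked by Qe5.
Legal moves for White: none.
Not in check and no legal moves → stalemate.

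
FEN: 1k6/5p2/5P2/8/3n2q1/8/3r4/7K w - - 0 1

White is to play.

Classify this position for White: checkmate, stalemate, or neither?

stalemate

White to move; white king on h1.
In check: no.
King squares — g1: attacked by Qg4; g2: attacked by Rd2; h2: attacked by Rd2.
Legal moves for White: none.
Not in check and no legal moves → stalemate.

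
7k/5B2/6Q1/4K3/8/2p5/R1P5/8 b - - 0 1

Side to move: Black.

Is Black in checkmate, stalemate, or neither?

stalemate

Black to move; black king on h8.
In check: no.
King squares — g7: attacked by Qg6; h7: attacked by Qg6; g8: attacked by Qg6.
Legal moves for Black: none.
Not in check and no legal moves → stalemate.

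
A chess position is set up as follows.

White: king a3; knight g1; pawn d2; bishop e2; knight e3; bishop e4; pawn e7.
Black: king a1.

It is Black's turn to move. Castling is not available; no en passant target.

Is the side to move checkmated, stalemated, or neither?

stalemate

Black to move; black king on a1.
In check: no.
King squares — b1: attacked by Be4; a2: attacked by Ka3; b2: attacked by Ka3.
Legal moves for Black: none.
Not in check and no legal moves → stalemate.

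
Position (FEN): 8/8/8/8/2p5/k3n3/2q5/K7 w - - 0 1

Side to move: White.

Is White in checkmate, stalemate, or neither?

White to move; white king on a1.
In check: no.
King squares — b1: attacked by Qc2; a2: attacked by Qc2; b2: attacked by Qc2.
Legal moves for White: none.
Not in check and no legal moves → stalemate.

stalemate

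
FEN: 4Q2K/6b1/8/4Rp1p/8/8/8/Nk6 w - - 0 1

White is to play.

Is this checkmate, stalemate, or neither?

neither

White to move; white king on h8.
In check: yes, from the black bishop on g7.
Legal moves for White: Kg8, Kh7, Kxg7.
White is in check but has 3 legal moves → neither.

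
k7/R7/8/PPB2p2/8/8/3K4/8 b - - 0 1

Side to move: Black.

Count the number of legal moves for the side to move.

Black to move; king on a8.
In check: yes, from the white rook on a7.
Legal moves: Kb8.
Count: 1.

1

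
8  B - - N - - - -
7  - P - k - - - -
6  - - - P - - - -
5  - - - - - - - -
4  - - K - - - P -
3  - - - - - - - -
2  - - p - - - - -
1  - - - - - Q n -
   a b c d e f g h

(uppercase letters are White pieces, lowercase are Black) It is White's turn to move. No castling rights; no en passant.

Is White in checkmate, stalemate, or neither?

neither

White to move; white king on c4.
In check: no.
Legal moves for White include: Nf7, Ne6, Nc6, Kd5, Kc5, Kb5, Kd4, Kb4, Kd3, Kc3, Kb3, Qf8, Qf7+, Qf6, Qf5+, Qf4, Qh3, Qf3, ... (list truncated; more exist).
White has legal moves and is not in check → neither.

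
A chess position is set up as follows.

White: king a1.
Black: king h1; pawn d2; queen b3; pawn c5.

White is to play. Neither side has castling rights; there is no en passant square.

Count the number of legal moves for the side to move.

0

White to move; king on a1.
In check: no.
Legal moves: none.
Count: 0.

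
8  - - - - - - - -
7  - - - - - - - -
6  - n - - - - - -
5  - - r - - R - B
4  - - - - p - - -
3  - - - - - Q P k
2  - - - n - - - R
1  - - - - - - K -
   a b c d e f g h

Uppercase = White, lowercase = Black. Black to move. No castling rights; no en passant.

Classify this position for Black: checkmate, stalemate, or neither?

checkmate

Black to move; black king on h3.
In check: yes, from the white rook on h2.
King squares — g2: attacked by Kg1; h2: attacked by Kg1; g3: attacked by Qf3; g4: attacked by Qf3; h4: attacked by Rh2.
Legal moves for Black: none.
In check with no legal moves → checkmate.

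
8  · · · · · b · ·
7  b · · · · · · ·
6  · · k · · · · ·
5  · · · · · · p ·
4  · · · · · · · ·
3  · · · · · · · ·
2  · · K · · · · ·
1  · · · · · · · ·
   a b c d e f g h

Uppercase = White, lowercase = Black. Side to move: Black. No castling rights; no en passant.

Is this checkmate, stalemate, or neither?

neither

Black to move; black king on c6.
In check: no.
Legal moves for Black include: Bg7, Be7, Bh6, Bd6, Bfc5, Bb4, Ba3, Bb8, Bb6, Bac5, Bd4, Be3, Bf2, Bg1, Kd7, Kc7, Kb7, Kd6, ... (list truncated; more exist).
Black has legal moves and is not in check → neither.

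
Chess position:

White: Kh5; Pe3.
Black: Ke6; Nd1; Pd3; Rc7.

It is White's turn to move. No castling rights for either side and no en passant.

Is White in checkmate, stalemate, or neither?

White to move; white king on h5.
In check: no.
Legal moves for White: Kh6, Kg6, Kg5, Kh4, Kg4, e4.
White has 6 legal moves and is not in check → neither.

neither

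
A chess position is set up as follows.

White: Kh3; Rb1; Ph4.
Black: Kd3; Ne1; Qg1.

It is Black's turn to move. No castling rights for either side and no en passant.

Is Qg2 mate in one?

After Qg2: white king on h3; in check: yes, from the black queen on g2.
King squares — g2: attacked by Ne1; h2: attacked by Qg2; g3: attacked by Qg2; g4: attacked by Qg2; h4: own pawn.
White has no legal moves → checkmate.

yes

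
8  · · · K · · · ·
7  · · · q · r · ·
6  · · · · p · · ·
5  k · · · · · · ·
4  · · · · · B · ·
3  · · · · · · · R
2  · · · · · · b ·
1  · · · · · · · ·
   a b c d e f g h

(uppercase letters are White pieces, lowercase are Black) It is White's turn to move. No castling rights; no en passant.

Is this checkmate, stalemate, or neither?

White to move; white king on d8.
In check: yes, from the black queen on d7.
King squares — c7: attacked by Qd7; d7: attacked by Rf7; e7: attacked by Qd7; c8: attacked by Qd7; e8: attacked by Qd7.
Legal moves for White: none.
In check with no legal moves → checkmate.

checkmate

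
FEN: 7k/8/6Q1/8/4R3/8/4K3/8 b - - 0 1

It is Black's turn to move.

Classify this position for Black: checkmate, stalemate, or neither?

Black to move; black king on h8.
In check: no.
King squares — g7: attacked by Qg6; h7: attacked by Qg6; g8: attacked by Qg6.
Legal moves for Black: none.
Not in check and no legal moves → stalemate.

stalemate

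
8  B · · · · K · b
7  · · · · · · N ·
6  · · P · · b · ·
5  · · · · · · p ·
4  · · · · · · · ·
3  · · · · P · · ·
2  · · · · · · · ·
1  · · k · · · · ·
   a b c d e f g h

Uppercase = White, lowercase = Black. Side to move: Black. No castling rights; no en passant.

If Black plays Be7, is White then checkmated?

After Be7: white king on f8; in check: yes, from the black bishop on e7.
White has 4 legal replies: Kg8, Ke8, Kf7, Kxe7.
In check but a legal move exists → not checkmate.

no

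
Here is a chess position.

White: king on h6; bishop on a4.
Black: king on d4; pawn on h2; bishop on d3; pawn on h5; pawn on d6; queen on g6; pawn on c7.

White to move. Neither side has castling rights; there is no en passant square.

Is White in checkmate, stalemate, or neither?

checkmate

White to move; white king on h6.
In check: yes, from the black queen on g6.
King squares — g5: attacked by Qg6; h5: attacked by Qg6; g6: attacked by Bd3; g7: attacked by Qg6; h7: attacked by Qg6.
Legal moves for White: none.
In check with no legal moves → checkmate.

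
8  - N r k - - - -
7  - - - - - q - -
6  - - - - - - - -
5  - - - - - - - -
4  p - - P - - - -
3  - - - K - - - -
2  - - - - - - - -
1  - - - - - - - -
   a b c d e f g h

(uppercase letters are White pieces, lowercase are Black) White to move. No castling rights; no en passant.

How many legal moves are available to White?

White to move; king on d3.
In check: no.
Legal moves: Nd7, Nc6+, Na6, Ke4, Ke3, Ke2, Kd2, d5.
Count: 8.

8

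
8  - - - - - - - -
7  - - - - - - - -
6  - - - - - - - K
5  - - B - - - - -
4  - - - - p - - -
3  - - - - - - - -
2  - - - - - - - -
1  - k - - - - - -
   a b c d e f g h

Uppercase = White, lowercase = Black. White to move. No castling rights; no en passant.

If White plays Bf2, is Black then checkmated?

no

After Bf2: black king on b1; in check: no.
Black is not in check, so this cannot be checkmate.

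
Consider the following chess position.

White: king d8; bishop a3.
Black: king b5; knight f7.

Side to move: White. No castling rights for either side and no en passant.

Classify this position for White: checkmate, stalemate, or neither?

neither

White to move; white king on d8.
In check: yes, from the black knight on f7.
Legal moves for White: Ke8, Kc8, Ke7, Kd7, Kc7.
White is in check but has 5 legal moves → neither.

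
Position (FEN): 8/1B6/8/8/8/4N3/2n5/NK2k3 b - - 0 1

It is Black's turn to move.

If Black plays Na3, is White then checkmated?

no

After Na3: white king on b1; in check: yes, from the black knight on a3.
White has 3 legal replies: Kb2, Ka2, Kc1.
In check but a legal move exists → not checkmate.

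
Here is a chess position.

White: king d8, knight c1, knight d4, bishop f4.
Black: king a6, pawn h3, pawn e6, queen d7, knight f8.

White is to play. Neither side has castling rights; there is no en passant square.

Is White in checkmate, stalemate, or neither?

White to move; white king on d8.
In check: yes, from the black queen on d7.
King squares — c7: attacked by Qd7; d7: attacked by Nf8; e7: attacked by Qd7; c8: attacked by Qd7; e8: attacked by Qd7.
Legal moves for White: none.
In check with no legal moves → checkmate.

checkmate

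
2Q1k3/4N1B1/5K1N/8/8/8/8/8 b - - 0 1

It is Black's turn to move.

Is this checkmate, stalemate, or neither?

Black to move; black king on e8.
In check: yes, from the white queen on c8.
King squares — d7: attacked by Qc8; e7: attacked by Kf6; f7: attacked by Kf6; d8: attacked by Qc8; f8: attacked by Bg7.
Legal moves for Black: none.
In check with no legal moves → checkmate.

checkmate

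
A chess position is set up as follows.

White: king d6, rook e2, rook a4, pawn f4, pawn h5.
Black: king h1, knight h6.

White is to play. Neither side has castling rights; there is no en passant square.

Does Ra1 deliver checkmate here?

After Ra1: black king on h1; in check: yes, from the white rook on a1.
King squares — g1: attacked by Ra1; g2: attacked by Re2; h2: attacked by Re2.
Black has no legal moves → checkmate.

yes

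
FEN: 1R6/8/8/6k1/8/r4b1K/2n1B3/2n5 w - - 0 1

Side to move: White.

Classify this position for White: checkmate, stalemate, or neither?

White to move; white king on h3.
In check: no.
Legal moves for White include: Rh8, Rg8+, Rf8, Re8, Rd8, Rc8, Ra8, Rb7, Rb6, Rb5+, Rb4, Rb3, Rb2, Rb1, Kg3, Kh2, Ba6, Bb5, ... (list truncated; more exist).
White has legal moves and is not in check → neither.

neither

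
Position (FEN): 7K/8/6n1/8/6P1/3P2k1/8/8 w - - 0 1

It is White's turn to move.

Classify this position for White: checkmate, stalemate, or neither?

neither

White to move; white king on h8.
In check: yes, from the black knight on g6.
King squares — g7: available; h7: available; g8: available.
Legal moves for White: Kg8, Kh7, Kg7.
White is in check but has 3 legal moves → neither.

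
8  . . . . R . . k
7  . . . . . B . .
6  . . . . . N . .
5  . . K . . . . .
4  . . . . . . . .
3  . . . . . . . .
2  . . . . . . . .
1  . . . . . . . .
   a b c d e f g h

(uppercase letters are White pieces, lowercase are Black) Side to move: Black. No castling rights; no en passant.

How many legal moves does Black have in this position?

Black to move; king on h8.
In check: yes, from the white rook on e8.
Legal moves: Kg7.
Count: 1.

1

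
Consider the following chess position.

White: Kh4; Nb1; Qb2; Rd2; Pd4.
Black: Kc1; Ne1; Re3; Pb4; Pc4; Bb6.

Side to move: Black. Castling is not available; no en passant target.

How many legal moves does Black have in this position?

0

Black to move; king on c1.
In check: yes, from the white queen on b2.
Legal moves: none.
Count: 0.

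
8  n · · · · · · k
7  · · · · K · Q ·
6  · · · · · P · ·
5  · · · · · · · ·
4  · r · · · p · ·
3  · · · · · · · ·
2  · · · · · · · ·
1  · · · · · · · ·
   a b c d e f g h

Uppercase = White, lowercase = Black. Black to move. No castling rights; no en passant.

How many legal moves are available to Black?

Black to move; king on h8.
In check: yes, from the white queen on g7.
Legal moves: none.
Count: 0.

0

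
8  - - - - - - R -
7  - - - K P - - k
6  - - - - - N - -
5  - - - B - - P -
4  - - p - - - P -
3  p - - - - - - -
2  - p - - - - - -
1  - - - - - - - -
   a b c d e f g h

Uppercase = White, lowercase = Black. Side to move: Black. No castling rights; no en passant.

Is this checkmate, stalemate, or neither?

checkmate

Black to move; black king on h7.
In check: yes, from the white knight on f6.
King squares — g6: attacked by Rg8; h6: attacked by Pg5; g7: attacked by Rg8; g8: attacked by Bd5; h8: attacked by Rg8.
Legal moves for Black: none.
In check with no legal moves → checkmate.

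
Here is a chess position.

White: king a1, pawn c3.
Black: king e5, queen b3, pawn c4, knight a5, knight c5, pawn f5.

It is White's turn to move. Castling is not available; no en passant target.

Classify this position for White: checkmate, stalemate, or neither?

stalemate

White to move; white king on a1.
In check: no.
King squares — b1: attacked by Qb3; a2: attacked by Qb3; b2: attacked by Qb3.
Legal moves for White: none.
Not in check and no legal moves → stalemate.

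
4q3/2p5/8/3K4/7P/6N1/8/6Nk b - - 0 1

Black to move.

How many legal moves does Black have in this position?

Black to move; king on h1.
In check: yes, from the white knight on g3.
Legal moves: Kh2, Kg2, Kxg1.
Count: 3.

3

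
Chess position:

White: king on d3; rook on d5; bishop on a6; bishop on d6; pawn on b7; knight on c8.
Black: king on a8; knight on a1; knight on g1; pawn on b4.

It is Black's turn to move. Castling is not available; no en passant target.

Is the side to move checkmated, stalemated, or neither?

Black to move; black king on a8.
In check: yes, from the white pawn on b7.
King squares — a7: attacked by Nc8; b7: attacked by Ba6; b8: attacked by Bd6.
Legal moves for Black: none.
In check with no legal moves → checkmate.

checkmate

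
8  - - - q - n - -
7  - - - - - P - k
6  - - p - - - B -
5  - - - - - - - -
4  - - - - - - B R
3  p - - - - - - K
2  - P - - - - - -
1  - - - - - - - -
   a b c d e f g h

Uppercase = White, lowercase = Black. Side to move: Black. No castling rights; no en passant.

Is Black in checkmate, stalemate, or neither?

neither

Black to move; black king on h7.
In check: yes, from the white rook on h4 and the white bishop on g6.
King squares — g6: available; h6: attacked by Rh4; g7: available; g8: attacked by Pf7; h8: attacked by Rh4.
Legal moves for Black: Kg7, Kxg6.
Black is in check but has 2 legal moves → neither.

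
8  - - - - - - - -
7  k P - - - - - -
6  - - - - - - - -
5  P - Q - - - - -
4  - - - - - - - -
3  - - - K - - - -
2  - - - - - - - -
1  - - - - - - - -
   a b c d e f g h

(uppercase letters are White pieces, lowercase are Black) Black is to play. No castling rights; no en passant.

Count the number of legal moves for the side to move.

3

Black to move; king on a7.
In check: yes, from the white queen on c5.
Legal moves: Kb8, Kxb7, Ka6.
Count: 3.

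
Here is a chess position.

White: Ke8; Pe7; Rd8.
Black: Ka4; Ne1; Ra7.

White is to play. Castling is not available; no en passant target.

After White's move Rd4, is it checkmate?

After Rd4: black king on a4; in check: yes, from the white rook on d4.
Black has 4 legal replies: Kb5, Ka5, Kb3, Ka3.
In check but a legal move exists → not checkmate.

no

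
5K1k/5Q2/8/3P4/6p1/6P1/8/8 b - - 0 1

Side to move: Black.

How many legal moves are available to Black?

Black to move; king on h8.
In check: no.
Legal moves: none.
Count: 0.

0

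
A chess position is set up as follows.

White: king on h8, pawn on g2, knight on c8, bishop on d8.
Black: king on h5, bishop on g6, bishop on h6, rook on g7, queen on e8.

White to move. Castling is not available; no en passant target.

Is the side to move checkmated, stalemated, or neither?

White to move; white king on h8.
In check: yes, from the black queen on e8.
King squares — g7: attacked by Bh6; h7: attacked by Bg6; g8: attacked by Rg7.
Legal moves for White: none.
In check with no legal moves → checkmate.

checkmate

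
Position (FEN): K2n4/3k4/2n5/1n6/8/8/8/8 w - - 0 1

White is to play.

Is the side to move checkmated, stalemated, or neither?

stalemate

White to move; white king on a8.
In check: no.
King squares — a7: attacked by Nb5; b7: attacked by Nd8; b8: attacked by Nc6.
Legal moves for White: none.
Not in check and no legal moves → stalemate.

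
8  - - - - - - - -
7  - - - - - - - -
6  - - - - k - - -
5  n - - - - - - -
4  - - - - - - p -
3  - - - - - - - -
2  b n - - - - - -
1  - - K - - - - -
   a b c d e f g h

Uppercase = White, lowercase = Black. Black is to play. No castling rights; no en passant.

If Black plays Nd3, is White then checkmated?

no

After Nd3: white king on c1; in check: yes, from the black knight on d3.
White has 3 legal replies: Kd2, Kc2, Kd1.
In check but a legal move exists → not checkmate.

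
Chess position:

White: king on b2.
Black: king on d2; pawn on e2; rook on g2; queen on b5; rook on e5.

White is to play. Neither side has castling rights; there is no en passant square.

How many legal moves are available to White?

White to move; king on b2.
In check: yes, from the black queen on b5.
Legal moves: Ka3, Ka2, Ka1.
Count: 3.

3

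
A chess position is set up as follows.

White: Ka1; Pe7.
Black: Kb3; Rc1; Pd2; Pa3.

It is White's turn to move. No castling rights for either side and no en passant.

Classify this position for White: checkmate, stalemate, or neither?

checkmate

White to move; white king on a1.
In check: yes, from the black rook on c1.
King squares — b1: attacked by Rc1; a2: attacked by Kb3; b2: attacked by Pa3.
Legal moves for White: none.
In check with no legal moves → checkmate.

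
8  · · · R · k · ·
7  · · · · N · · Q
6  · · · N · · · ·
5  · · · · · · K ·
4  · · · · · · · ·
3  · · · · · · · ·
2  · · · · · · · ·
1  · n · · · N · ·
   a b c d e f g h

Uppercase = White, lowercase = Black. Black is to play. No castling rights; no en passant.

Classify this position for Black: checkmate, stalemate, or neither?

Black to move; black king on f8.
In check: yes, from the white rook on d8.
King squares — e7: attacked by Qh7; f7: attacked by Nd6; g7: attacked by Qh7; e8: attacked by Nd6; g8: attacked by Ne7.
Legal moves for Black: none.
In check with no legal moves → checkmate.

checkmate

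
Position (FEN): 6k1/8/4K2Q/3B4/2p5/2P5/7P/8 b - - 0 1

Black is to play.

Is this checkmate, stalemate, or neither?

Black to move; black king on g8.
In check: no.
King squares — f7: attacked by Ke6; g7: attacked by Qh6; h7: attacked by Qh6; f8: attacked by Qh6; h8: attacked by Qh6.
Legal moves for Black: none.
Not in check and no legal moves → stalemate.

stalemate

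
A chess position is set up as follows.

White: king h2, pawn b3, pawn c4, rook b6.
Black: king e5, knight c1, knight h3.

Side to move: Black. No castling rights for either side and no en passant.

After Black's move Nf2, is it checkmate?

no

After Nf2: white king on h2; in check: no.
White is not in check, so this cannot be checkmate.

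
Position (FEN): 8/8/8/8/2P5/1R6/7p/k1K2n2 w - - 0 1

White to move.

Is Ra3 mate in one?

After Ra3: black king on a1; in check: yes, from the white rook on a3.
King squares — b1: attacked by Kc1; a2: attacked by Ra3; b2: attacked by Kc1.
Black has no legal moves → checkmate.

yes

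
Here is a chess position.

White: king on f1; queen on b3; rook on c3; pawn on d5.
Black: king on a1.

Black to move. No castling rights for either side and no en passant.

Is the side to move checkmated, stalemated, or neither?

Black to move; black king on a1.
In check: no.
King squares — b1: attacked by Qb3; a2: attacked by Qb3; b2: attacked by Qb3.
Legal moves for Black: none.
Not in check and no legal moves → stalemate.

stalemate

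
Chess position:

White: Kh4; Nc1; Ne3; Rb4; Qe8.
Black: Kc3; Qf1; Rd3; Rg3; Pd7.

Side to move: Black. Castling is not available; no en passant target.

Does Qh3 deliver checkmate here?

After Qh3: white king on h4; in check: yes, from the black queen on h3.
King squares — g3: attacked by Qh3; h3: attacked by Rg3; g4: attacked by Rg3; g5: attacked by Rg3; h5: attacked by Qh3.
White has no legal moves → checkmate.

yes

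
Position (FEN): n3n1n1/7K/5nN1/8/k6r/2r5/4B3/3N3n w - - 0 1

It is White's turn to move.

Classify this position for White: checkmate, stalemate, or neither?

White to move; white king on h7.
In check: yes, from the black rook on h4 and the black knight on f6.
King squares — g6: own knight; h6: attacked by Rh4; g7: attacked by Ne8; g8: attacked by Nf6; h8: attacked by Rh4.
Legal moves for White: none.
In check with no legal moves → checkmate.

checkmate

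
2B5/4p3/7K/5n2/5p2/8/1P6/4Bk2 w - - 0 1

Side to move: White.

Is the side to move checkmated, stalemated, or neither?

neither

White to move; white king on h6.
In check: yes, from the black knight on f5.
King squares — g5: available; h5: available; g6: available; g7: attacked by Nf5; h7: available.
Legal moves for White: Kh7, Kg6, Kh5, Kg5, Bxf5.
White is in check but has 5 legal moves → neither.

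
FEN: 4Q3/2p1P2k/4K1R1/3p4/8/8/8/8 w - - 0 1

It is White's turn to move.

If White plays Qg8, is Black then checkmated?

After Qg8: black king on h7; in check: yes, from the white queen on g8.
King squares — g6: attacked by Qg8; h6: attacked by Rg6; g7: attacked by Rg6; g8: attacked by Rg6; h8: attacked by Qg8.
Black has no legal moves → checkmate.

yes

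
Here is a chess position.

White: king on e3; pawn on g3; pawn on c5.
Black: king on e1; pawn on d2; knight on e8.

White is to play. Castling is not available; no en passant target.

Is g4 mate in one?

After g4: black king on e1; in check: no.
Black is not in check, so this cannot be checkmate.

no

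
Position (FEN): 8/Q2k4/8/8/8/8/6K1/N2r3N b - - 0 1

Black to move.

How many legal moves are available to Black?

6

Black to move; king on d7.
In check: yes, from the white queen on a7.
Legal moves: Ke8, Kd8, Kc8, Ke6, Kd6, Kc6.
Count: 6.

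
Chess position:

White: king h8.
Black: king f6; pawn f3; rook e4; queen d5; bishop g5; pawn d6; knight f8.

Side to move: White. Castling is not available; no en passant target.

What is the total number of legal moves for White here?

White to move; king on h8.
In check: no.
Legal moves: none.
Count: 0.

0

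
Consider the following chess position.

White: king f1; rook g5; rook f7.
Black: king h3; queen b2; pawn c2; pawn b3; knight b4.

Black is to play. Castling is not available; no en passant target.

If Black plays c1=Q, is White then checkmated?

After c1=Q: white king on f1; in check: yes, from the black queen on c1.
King squares — e1: attacked by Qc1; g1: attacked by Qc1; e2: attacked by Qb2; f2: attacked by Qb2; g2: attacked by Qb2.
White has no legal moves → checkmate.

yes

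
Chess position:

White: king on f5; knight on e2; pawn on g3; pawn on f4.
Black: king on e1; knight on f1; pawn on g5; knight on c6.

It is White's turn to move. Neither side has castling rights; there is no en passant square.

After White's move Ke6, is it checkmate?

no

After Ke6: black king on e1; in check: no.
Black is not in check, so this cannot be checkmate.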